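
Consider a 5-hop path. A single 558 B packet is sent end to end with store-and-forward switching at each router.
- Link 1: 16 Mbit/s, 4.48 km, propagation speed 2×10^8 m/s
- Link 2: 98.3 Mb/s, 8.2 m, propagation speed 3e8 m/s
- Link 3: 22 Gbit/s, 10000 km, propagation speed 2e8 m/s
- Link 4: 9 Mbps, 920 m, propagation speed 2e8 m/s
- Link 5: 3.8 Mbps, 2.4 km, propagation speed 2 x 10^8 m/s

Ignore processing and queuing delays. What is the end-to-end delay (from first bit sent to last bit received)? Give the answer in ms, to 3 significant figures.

L = 558 × 8 = 4464 bits.
Transmission delays (L/R per hop): 0.279, 0.045412, 0.000202909, 0.496, 1.17474 ms; sum = 1.99535 ms.
Propagation delays (d/s per hop): 0.0224, 2.73333e-05, 50, 0.0046, 0.012 ms; sum = 50.039 ms.
End-to-end = 52.0 ms.

52.0 ms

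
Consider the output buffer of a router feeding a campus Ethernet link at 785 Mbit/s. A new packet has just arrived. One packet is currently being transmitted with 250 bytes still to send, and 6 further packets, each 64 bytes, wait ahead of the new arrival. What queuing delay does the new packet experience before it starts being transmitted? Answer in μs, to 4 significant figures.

Each queued packet: L/R = 512/785000000 = 0.652229 μs.
6 queued → 3.91338 μs.
Plus remaining 2000 bits of current packet: 2.54777 μs.
Queuing delay = 6.461 μs.

6.461 μs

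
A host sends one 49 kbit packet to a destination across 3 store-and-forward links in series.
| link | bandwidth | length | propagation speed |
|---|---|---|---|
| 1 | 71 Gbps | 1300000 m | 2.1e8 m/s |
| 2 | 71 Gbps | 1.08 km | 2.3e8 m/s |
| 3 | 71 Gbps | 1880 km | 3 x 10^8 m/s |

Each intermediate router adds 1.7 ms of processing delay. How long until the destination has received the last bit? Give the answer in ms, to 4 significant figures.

15.86 ms

L = 49000 bits.
Transmission delay per hop = L/R = 49000/71000000000 = 0.000690141 ms; 3 hops → 0.00207042 ms.
Propagation delays (d/s per hop): 6.19048, 0.00469565, 6.26667 ms; sum = 12.4618 ms.
Processing at 2 router(s): 2 × 1.7 ms = 3.4 ms.
End-to-end = 15.86 ms.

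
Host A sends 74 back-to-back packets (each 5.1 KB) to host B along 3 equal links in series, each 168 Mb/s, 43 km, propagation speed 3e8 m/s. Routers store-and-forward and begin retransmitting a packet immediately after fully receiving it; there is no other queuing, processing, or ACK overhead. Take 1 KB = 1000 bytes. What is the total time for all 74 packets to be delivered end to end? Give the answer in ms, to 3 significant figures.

18.9 ms

Per-hop transmission t_tx = L/R = 40800/168000000 = 0.242857 ms.
Per-hop propagation t_prop = 43000/300000000 = 0.143333 ms.
Pipeline fill: first packet needs 3·t_tx to clear all hops; remaining 73 packets each add one t_tx.
Total = (3+74-1)·t_tx + 3·t_prop = 76·0.242857 + 3·0.143333 = 18.9 ms.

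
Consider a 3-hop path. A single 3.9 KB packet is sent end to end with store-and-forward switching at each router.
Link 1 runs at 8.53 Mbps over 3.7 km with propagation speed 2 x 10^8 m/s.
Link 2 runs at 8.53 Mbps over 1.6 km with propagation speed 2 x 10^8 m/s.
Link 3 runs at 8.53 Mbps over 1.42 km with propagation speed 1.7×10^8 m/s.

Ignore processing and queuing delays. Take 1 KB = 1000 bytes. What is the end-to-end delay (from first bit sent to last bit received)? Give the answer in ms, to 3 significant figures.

11.0 ms

L = 31200 bits.
Transmission delay per hop = L/R = 31200/8530000 = 3.65768 ms; 3 hops → 10.973 ms.
Propagation delays (d/s per hop): 0.0185, 0.008, 0.00835294 ms; sum = 0.0348529 ms.
End-to-end = 11.0 ms.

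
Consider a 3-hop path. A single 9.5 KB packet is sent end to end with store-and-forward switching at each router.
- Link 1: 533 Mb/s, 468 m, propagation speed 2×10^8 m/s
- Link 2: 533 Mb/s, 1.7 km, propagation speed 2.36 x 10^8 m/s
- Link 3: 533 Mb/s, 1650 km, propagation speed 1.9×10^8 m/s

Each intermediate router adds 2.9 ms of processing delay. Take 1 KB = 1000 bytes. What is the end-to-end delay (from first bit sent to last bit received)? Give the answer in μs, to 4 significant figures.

14920 μs

L = 76000 bits.
Transmission delay per hop = L/R = 76000/533000000 = 142.589 μs; 3 hops → 427.767 μs.
Propagation delays (d/s per hop): 2.34, 7.20339, 8684.21 μs; sum = 8693.75 μs.
Processing at 2 router(s): 2 × 2.9 ms = 5800 μs.
End-to-end = 14920 μs.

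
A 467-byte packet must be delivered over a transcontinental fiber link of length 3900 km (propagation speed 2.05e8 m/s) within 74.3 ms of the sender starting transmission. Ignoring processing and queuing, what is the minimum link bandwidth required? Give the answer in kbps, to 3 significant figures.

L = 3736 bits.
Propagation delay = 3900000 / 2.05e+08 = 19.0244 ms.
Transmission budget = 74.3 − 19.0244 = 55.2756 ms.
R ≥ L / t_tx = 3736 bits / 0.0552756 s = 67.6 kbps.

67.6 kbps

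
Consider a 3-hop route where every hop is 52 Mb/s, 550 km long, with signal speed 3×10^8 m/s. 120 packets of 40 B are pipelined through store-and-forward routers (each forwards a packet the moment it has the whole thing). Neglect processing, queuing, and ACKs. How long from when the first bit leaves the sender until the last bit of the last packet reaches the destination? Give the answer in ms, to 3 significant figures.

6.25 ms

Per-hop transmission t_tx = L/R = 320/52000000 = 0.00615385 ms.
Per-hop propagation t_prop = 550000/300000000 = 1.83333 ms.
Pipeline fill: first packet needs 3·t_tx to clear all hops; remaining 119 packets each add one t_tx.
Total = (3+120-1)·t_tx + 3·t_prop = 122·0.00615385 + 3·1.83333 = 6.25 ms.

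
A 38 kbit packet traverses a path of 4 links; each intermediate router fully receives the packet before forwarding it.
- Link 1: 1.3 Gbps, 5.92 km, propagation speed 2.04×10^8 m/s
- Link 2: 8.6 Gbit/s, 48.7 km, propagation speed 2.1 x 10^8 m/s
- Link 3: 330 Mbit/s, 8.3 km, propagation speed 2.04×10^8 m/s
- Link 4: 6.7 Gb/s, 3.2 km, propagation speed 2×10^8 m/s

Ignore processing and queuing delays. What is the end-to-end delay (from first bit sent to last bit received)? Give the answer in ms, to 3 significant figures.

0.472 ms

L = 38000 bits.
Transmission delays (L/R per hop): 0.0292308, 0.0044186, 0.115152, 0.00567164 ms; sum = 0.154473 ms.
Propagation delays (d/s per hop): 0.0290196, 0.231905, 0.0406863, 0.016 ms; sum = 0.317611 ms.
End-to-end = 0.472 ms.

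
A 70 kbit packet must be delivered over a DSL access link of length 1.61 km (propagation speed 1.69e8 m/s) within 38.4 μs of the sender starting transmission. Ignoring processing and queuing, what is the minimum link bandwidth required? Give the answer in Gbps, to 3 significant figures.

Propagation delay = 1610 / 169000000 = 9.52663 μs.
Transmission budget = 38.4 − 9.52663 = 28.8734 μs.
R ≥ L / t_tx = 70000 bits / 2.88734e-05 s = 2.42 Gbps.

2.42 Gbps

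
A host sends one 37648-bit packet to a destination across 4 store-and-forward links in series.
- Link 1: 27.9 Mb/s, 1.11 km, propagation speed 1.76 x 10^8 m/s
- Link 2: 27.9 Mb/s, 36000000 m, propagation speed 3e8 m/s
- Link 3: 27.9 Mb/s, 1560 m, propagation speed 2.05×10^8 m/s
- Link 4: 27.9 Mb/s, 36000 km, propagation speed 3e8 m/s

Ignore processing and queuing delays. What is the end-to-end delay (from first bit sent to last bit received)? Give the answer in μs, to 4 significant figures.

Transmission delay per hop = L/R = 37648/27900000 = 1349.39 μs; 4 hops → 5397.56 μs.
Propagation delays (d/s per hop): 6.30682, 120000, 7.60976, 120000 μs; sum = 240014 μs.
End-to-end = 245400 μs.

245400 μs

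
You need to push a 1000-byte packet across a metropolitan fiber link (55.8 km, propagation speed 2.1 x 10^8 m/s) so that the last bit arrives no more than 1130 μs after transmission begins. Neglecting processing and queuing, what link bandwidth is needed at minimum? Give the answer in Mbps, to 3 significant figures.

9.26 Mbps

L = 8000 bits.
Propagation delay = 55800 / 210000000 = 265.714 μs.
Transmission budget = 1130 − 265.714 = 864.286 μs.
R ≥ L / t_tx = 8000 bits / 0.000864286 s = 9.26 Mbps.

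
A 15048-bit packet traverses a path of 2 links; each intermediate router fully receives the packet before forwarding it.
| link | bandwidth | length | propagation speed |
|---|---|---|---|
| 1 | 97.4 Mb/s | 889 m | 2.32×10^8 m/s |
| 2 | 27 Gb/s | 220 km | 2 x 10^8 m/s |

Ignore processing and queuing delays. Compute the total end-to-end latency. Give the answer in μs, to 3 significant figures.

Transmission delays (L/R per hop): 154.497, 0.557333 μs; sum = 155.054 μs.
Propagation delays (d/s per hop): 3.8319, 1100 μs; sum = 1103.83 μs.
End-to-end = 1260 μs.

1260 μs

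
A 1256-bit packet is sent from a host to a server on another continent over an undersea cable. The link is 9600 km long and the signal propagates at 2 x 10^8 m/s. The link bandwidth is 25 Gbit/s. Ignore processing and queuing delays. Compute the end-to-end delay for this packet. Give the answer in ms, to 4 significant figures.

48.00 ms

Transmission delay = L/R = 1256 / 25000000000 = 5.024e-05 ms.
Propagation delay = d/s = 9600000 m / 200000000 m/s = 48 ms.
Total = 48.00 ms.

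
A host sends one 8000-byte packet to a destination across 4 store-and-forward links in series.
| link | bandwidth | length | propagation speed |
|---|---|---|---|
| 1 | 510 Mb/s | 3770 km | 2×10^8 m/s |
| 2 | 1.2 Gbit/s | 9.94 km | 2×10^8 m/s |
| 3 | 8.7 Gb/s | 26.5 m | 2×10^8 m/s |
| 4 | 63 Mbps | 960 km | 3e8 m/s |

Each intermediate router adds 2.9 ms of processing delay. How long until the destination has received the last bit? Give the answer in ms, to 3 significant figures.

32.0 ms

L = 8000 × 8 = 64000 bits.
Transmission delays (L/R per hop): 0.12549, 0.0533333, 0.00735632, 1.01587 ms; sum = 1.20205 ms.
Propagation delays (d/s per hop): 18.85, 0.0497, 0.0001325, 3.2 ms; sum = 22.0998 ms.
Processing at 3 router(s): 3 × 2.9 ms = 8.7 ms.
End-to-end = 32.0 ms.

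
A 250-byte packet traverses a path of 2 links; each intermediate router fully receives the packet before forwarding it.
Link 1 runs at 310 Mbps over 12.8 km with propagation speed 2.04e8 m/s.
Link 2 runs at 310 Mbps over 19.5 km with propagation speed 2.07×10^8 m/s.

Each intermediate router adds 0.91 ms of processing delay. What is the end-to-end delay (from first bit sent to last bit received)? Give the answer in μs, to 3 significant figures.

1080 μs

L = 250 × 8 = 2000 bits.
Transmission delay per hop = L/R = 2000/310000000 = 6.45161 μs; 2 hops → 12.9032 μs.
Propagation delays (d/s per hop): 62.7451, 94.2029 μs; sum = 156.948 μs.
Processing at 1 router(s): 1 × 0.91 ms = 910 μs.
End-to-end = 1080 μs.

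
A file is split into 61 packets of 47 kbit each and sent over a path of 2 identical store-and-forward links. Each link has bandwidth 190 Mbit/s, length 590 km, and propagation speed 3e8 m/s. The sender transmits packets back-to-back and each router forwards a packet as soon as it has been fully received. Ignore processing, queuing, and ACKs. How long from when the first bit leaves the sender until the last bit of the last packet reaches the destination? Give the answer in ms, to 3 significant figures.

19.3 ms

Per-hop transmission t_tx = L/R = 47000/190000000 = 0.247368 ms.
Per-hop propagation t_prop = 590000/300000000 = 1.96667 ms.
Pipeline fill: first packet needs 2·t_tx to clear all hops; remaining 60 packets each add one t_tx.
Total = (2+61-1)·t_tx + 2·t_prop = 62·0.247368 + 2·1.96667 = 19.3 ms.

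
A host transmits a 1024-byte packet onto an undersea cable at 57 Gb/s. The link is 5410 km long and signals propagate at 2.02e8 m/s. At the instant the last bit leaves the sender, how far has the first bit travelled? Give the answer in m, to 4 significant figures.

29.03 m

t_tx = L/R = 8192/57000000000 = 1.43719e-07 s.
Distance = s × t_tx = 202000000 × 1.43719e-07 = 29.03 m.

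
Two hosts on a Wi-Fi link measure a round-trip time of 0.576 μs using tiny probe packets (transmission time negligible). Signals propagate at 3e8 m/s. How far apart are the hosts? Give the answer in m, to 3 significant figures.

One-way propagation = RTT/2 = 0.288 μs.
d = s × t = 300000000 × 2.88e-07 = 86.4 m.

86.4 m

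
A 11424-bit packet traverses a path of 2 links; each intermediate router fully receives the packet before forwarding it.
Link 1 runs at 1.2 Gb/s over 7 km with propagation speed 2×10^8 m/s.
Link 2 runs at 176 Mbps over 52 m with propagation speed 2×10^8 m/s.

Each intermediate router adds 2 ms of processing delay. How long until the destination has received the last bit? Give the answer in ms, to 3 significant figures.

2.11 ms

Transmission delays (L/R per hop): 0.00952, 0.0649091 ms; sum = 0.0744291 ms.
Propagation delays (d/s per hop): 0.035, 0.00026 ms; sum = 0.03526 ms.
Processing at 1 router(s): 1 × 2 ms = 2 ms.
End-to-end = 2.11 ms.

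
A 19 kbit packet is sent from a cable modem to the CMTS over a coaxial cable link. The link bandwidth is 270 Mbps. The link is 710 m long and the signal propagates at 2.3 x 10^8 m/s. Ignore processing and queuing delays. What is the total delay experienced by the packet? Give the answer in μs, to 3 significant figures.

L = 19000 bits.
Transmission delay = L/R = 19000 / 270000000 = 70.3704 μs.
Propagation delay = d/s = 710 m / 2.3e+08 m/s = 3.08696 μs.
Total = 73.5 μs.

73.5 μs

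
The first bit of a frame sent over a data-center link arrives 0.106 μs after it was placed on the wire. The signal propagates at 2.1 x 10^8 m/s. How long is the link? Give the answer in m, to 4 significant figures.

22.26 m

d = s × t_prop = 210000000 × 1.06e-07 = 22.26 m.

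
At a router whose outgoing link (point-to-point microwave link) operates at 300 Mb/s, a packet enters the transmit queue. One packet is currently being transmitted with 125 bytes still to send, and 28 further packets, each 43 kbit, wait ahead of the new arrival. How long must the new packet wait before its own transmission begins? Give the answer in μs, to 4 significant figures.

4017 μs

Each queued packet: L/R = 43000/300000000 = 143.333 μs.
28 queued → 4013.33 μs.
Plus remaining 1000 bits of current packet: 3.33333 μs.
Queuing delay = 4017 μs.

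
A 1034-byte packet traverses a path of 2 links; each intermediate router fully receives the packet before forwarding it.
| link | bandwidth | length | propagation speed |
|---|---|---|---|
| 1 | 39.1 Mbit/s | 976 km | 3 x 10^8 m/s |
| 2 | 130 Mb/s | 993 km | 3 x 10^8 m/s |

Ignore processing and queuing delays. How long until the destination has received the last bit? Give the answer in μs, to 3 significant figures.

6840 μs

L = 1034 × 8 = 8272 bits.
Transmission delays (L/R per hop): 211.56, 63.6308 μs; sum = 275.191 μs.
Propagation delays (d/s per hop): 3253.33, 3310 μs; sum = 6563.33 μs.
End-to-end = 6840 μs.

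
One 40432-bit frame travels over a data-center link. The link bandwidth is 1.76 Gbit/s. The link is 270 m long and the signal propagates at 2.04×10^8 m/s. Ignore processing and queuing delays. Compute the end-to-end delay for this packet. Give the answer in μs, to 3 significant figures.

24.3 μs

Transmission delay = L/R = 40432 / 1760000000 = 22.9727 μs.
Propagation delay = d/s = 270 m / 204000000 m/s = 1.32353 μs.
Total = 24.3 μs.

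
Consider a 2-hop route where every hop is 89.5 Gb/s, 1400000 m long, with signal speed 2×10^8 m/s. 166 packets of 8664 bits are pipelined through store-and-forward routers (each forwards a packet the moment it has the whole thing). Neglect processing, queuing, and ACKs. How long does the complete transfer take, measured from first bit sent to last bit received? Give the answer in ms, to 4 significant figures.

14.02 ms

Per-hop transmission t_tx = L/R = 8664/89500000000 = 9.68045e-05 ms.
Per-hop propagation t_prop = 1400000/200000000 = 7 ms.
Pipeline fill: first packet needs 2·t_tx to clear all hops; remaining 165 packets each add one t_tx.
Total = (2+166-1)·t_tx + 2·t_prop = 167·9.68045e-05 + 2·7 = 14.02 ms.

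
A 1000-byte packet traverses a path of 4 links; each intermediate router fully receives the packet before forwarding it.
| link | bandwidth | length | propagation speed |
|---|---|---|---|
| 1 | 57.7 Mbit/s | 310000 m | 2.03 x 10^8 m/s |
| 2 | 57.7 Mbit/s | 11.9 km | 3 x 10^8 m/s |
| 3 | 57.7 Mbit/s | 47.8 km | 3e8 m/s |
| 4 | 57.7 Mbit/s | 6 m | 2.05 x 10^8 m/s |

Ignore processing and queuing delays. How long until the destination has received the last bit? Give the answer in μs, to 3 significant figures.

L = 1000 × 8 = 8000 bits.
Transmission delay per hop = L/R = 8000/57700000 = 138.648 μs; 4 hops → 554.593 μs.
Propagation delays (d/s per hop): 1527.09, 39.6667, 159.333, 0.0292683 μs; sum = 1726.12 μs.
End-to-end = 2280 μs.

2280 μs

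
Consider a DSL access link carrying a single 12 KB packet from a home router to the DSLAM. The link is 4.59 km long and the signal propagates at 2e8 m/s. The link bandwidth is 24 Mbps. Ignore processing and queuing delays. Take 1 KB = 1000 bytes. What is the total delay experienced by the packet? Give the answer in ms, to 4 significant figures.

4.023 ms

L = 96000 bits.
Transmission delay = L/R = 96000 / 24000000 = 4 ms.
Propagation delay = d/s = 4590 m / 200000000 m/s = 0.02295 ms.
Total = 4.023 ms.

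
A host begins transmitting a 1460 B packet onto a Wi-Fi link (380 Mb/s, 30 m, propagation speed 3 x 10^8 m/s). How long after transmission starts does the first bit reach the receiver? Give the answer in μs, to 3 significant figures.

First bit experiences only propagation delay: d/s = 30/300000000 = 0.100 μs.

0.100 μs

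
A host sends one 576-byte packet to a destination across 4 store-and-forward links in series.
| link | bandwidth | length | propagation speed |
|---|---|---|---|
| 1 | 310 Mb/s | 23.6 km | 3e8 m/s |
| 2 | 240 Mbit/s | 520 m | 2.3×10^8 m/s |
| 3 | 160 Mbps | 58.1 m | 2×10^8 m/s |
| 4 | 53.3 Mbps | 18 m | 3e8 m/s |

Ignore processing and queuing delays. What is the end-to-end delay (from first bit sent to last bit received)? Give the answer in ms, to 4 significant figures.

L = 576 × 8 = 4608 bits.
Transmission delays (L/R per hop): 0.0148645, 0.0192, 0.0288, 0.086454 ms; sum = 0.149319 ms.
Propagation delays (d/s per hop): 0.0786667, 0.00226087, 0.0002905, 6e-05 ms; sum = 0.081278 ms.
End-to-end = 0.2306 ms.

0.2306 ms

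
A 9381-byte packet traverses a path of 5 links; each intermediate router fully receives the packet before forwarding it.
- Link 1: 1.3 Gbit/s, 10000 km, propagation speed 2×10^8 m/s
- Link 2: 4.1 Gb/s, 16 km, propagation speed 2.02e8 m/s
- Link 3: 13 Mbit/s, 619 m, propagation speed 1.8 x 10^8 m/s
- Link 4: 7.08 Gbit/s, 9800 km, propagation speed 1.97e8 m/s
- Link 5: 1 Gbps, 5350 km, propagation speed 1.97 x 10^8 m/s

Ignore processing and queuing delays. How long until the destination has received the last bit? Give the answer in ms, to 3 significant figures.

133 ms

L = 9381 × 8 = 75048 bits.
Transmission delays (L/R per hop): 0.0577292, 0.0183044, 5.77292, 0.0106, 0.075048 ms; sum = 5.9346 ms.
Propagation delays (d/s per hop): 50, 0.0792079, 0.00343889, 49.7462, 27.1574 ms; sum = 126.986 ms.
End-to-end = 133 ms.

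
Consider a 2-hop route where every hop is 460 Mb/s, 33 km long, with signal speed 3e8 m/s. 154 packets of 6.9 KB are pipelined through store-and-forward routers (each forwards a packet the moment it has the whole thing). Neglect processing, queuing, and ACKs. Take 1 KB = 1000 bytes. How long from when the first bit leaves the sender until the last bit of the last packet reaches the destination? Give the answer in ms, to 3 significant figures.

18.8 ms

Per-hop transmission t_tx = L/R = 55200/460000000 = 0.12 ms.
Per-hop propagation t_prop = 33000/300000000 = 0.11 ms.
Pipeline fill: first packet needs 2·t_tx to clear all hops; remaining 153 packets each add one t_tx.
Total = (2+154-1)·t_tx + 2·t_prop = 155·0.12 + 2·0.11 = 18.8 ms.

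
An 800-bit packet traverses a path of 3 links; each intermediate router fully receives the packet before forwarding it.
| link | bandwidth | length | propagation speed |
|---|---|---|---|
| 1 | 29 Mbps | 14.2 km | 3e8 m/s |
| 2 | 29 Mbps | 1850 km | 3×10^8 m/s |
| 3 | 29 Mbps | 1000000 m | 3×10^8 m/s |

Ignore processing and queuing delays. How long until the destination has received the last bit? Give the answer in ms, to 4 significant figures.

9.630 ms

Transmission delay per hop = L/R = 800/29000000 = 0.0275862 ms; 3 hops → 0.0827586 ms.
Propagation delays (d/s per hop): 0.0473333, 6.16667, 3.33333 ms; sum = 9.54733 ms.
End-to-end = 9.630 ms.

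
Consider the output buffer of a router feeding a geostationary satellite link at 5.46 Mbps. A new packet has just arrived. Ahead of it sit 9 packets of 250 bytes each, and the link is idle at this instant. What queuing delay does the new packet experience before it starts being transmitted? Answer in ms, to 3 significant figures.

Each queued packet: L/R = 2000/5460000 = 0.3663 ms.
9 queued → 3.2967 ms.
Queuing delay = 3.30 ms.

3.30 ms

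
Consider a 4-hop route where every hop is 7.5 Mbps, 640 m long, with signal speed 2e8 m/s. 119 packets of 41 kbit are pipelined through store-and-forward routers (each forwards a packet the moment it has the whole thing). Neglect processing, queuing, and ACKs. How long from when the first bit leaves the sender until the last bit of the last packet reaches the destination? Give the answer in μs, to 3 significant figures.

Per-hop transmission t_tx = L/R = 41000/7500000 = 5466.67 μs.
Per-hop propagation t_prop = 640/200000000 = 3.2 μs.
Pipeline fill: first packet needs 4·t_tx to clear all hops; remaining 118 packets each add one t_tx.
Total = (4+119-1)·t_tx + 4·t_prop = 122·5466.67 + 4·3.2 = 667000 μs.

667000 μs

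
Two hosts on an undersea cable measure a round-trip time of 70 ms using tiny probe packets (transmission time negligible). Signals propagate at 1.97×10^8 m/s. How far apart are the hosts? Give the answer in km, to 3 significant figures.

One-way propagation = RTT/2 = 35 ms.
d = s × t = 197000000 × 0.035 = 6900 km.

6900 km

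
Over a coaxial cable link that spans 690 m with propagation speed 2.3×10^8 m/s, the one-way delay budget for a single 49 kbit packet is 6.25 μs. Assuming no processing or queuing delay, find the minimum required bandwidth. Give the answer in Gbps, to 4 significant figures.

15.08 Gbps

Propagation delay = 690 / 2.3e+08 = 3 μs.
Transmission budget = 6.25 − 3 = 3.25 μs.
R ≥ L / t_tx = 49000 bits / 3.25e-06 s = 15.08 Gbps.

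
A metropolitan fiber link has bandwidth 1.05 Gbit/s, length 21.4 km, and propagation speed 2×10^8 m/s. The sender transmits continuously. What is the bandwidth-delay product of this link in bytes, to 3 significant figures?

14000 bytes

Propagation delay = 21400 / 200000000 = 0.000107 s.
BDP = R × t_prop = 1050000000 × 0.000107 = 112350 bits.
In bytes: 112350/8 = 14000 bytes.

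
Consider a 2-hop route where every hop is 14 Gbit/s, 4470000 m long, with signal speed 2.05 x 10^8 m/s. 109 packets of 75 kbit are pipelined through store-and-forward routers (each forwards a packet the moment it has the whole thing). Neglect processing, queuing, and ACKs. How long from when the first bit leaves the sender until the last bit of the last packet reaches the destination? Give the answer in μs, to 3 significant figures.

Per-hop transmission t_tx = L/R = 75000/14000000000 = 5.35714 μs.
Per-hop propagation t_prop = 4470000/2.05e+08 = 21804.9 μs.
Pipeline fill: first packet needs 2·t_tx to clear all hops; remaining 108 packets each add one t_tx.
Total = (2+109-1)·t_tx + 2·t_prop = 110·5.35714 + 2·21804.9 = 44200 μs.

44200 μs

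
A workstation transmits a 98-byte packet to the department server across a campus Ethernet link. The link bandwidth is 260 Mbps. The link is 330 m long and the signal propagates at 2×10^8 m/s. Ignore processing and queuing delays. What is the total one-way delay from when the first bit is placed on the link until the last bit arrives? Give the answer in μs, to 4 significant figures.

4.665 μs

L = 98 × 8 = 784 bits.
Transmission delay = L/R = 784 / 260000000 = 3.01538 μs.
Propagation delay = d/s = 330 m / 200000000 m/s = 1.65 μs.
Total = 4.665 μs.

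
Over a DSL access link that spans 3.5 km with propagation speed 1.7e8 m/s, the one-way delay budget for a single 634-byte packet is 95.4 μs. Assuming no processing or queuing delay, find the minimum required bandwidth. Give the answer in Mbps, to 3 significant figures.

67.8 Mbps

L = 5072 bits.
Propagation delay = 3500 / 170000000 = 20.5882 μs.
Transmission budget = 95.4 − 20.5882 = 74.8118 μs.
R ≥ L / t_tx = 5072 bits / 7.48118e-05 s = 67.8 Mbps.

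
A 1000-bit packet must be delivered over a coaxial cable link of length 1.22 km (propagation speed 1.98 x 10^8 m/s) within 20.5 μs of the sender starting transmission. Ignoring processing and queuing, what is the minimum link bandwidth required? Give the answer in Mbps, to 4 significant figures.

Propagation delay = 1220 / 198000000 = 6.16162 μs.
Transmission budget = 20.5 − 6.16162 = 14.3384 μs.
R ≥ L / t_tx = 1000 bits / 1.43384e-05 s = 69.74 Mbps.

69.74 Mbps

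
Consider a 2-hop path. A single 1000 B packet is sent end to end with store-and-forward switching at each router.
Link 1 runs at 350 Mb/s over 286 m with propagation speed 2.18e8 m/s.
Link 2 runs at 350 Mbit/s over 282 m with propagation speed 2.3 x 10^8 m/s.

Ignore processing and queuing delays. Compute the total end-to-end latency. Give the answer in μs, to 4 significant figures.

48.25 μs

L = 1000 × 8 = 8000 bits.
Transmission delays (L/R per hop): 22.8571, 22.8571 μs; sum = 45.7143 μs.
Propagation delays (d/s per hop): 1.31193, 1.22609 μs; sum = 2.53801 μs.
End-to-end = 48.25 μs.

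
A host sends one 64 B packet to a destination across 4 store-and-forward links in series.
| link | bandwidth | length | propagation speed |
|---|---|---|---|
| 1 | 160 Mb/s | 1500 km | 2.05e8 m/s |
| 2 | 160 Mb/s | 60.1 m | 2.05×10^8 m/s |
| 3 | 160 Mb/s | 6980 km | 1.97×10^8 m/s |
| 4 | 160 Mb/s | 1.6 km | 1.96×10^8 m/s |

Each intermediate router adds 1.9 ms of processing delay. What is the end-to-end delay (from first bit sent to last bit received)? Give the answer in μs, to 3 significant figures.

48500 μs

L = 64 × 8 = 512 bits.
Transmission delay per hop = L/R = 512/160000000 = 3.2 μs; 4 hops → 12.8 μs.
Propagation delays (d/s per hop): 7317.07, 0.293171, 35431.5, 8.16327 μs; sum = 42757 μs.
Processing at 3 router(s): 3 × 1.9 ms = 5700 μs.
End-to-end = 48500 μs.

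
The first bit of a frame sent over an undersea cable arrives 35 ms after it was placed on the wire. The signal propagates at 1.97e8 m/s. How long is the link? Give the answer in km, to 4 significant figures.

6895 km

d = s × t_prop = 197000000 × 0.035 = 6895 km.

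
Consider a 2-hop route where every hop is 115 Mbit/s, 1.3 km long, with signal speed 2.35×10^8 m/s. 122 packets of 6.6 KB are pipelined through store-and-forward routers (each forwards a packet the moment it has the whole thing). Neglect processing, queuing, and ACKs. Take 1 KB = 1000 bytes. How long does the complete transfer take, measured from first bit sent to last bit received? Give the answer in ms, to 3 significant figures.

Per-hop transmission t_tx = L/R = 52800/115000000 = 0.45913 ms.
Per-hop propagation t_prop = 1300/235000000 = 0.00553191 ms.
Pipeline fill: first packet needs 2·t_tx to clear all hops; remaining 121 packets each add one t_tx.
Total = (2+122-1)·t_tx + 2·t_prop = 123·0.45913 + 2·0.00553191 = 56.5 ms.

56.5 ms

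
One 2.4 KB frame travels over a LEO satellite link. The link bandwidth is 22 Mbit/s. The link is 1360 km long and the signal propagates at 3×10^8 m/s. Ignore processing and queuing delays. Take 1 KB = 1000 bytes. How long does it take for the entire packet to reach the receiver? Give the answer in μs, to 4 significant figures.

L = 19200 bits.
Transmission delay = L/R = 19200 / 22000000 = 872.727 μs.
Propagation delay = d/s = 1360000 m / 300000000 m/s = 4533.33 μs.
Total = 5406 μs.

5406 μs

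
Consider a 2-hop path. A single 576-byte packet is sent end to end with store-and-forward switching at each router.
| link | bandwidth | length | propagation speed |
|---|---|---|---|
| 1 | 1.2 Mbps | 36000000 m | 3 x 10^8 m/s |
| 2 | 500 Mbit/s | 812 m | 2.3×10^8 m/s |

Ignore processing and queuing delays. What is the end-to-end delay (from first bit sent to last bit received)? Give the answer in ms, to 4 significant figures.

123.9 ms

L = 576 × 8 = 4608 bits.
Transmission delays (L/R per hop): 3.84, 0.009216 ms; sum = 3.84922 ms.
Propagation delays (d/s per hop): 120, 0.00353043 ms; sum = 120.004 ms.
End-to-end = 123.9 ms.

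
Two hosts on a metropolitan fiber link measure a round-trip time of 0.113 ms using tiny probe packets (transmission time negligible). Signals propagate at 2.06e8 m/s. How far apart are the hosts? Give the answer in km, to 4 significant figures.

11.64 km

One-way propagation = RTT/2 = 0.0565 ms.
d = s × t = 206000000 × 5.65e-05 = 11.64 km.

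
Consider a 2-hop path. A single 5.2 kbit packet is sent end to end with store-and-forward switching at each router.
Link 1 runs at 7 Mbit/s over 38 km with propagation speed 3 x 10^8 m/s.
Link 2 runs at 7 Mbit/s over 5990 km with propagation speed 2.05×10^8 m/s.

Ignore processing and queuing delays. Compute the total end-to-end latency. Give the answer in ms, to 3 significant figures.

30.8 ms

L = 5200 bits.
Transmission delay per hop = L/R = 5200/7000000 = 0.742857 ms; 2 hops → 1.48571 ms.
Propagation delays (d/s per hop): 0.126667, 29.2195 ms; sum = 29.3462 ms.
End-to-end = 30.8 ms.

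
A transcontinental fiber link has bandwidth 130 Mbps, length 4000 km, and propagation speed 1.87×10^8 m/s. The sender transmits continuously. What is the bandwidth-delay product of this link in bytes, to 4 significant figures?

347600 bytes

Propagation delay = 4000000 / 187000000 = 0.0213904 s.
BDP = R × t_prop = 130000000 × 0.0213904 = 2780750 bits.
In bytes: 2780750/8 = 347600 bytes.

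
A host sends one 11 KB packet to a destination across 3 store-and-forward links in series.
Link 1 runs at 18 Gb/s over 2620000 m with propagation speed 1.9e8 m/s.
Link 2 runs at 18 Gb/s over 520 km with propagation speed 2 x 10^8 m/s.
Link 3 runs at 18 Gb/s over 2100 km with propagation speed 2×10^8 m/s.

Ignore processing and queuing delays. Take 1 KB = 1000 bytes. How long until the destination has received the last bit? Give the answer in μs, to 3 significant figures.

26900 μs

L = 88000 bits.
Transmission delay per hop = L/R = 88000/18000000000 = 4.88889 μs; 3 hops → 14.6667 μs.
Propagation delays (d/s per hop): 13789.5, 2600, 10500 μs; sum = 26889.5 μs.
End-to-end = 26900 μs.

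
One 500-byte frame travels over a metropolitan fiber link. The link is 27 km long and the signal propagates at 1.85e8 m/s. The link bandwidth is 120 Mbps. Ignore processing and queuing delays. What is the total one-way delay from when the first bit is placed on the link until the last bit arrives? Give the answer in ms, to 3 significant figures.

L = 500 × 8 = 4000 bits.
Transmission delay = L/R = 4000 / 120000000 = 0.0333333 ms.
Propagation delay = d/s = 27000 m / 185000000 m/s = 0.145946 ms.
Total = 0.179 ms.

0.179 ms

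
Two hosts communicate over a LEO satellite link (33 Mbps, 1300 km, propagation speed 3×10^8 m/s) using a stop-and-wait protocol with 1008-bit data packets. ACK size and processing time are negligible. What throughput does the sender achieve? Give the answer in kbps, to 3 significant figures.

t_tx = L/R = 1008/33000000 = 3.05455e-05 s.
t_prop = 1300000/300000000 = 0.00433333 s; RTT = 0.00866667 s.
Cycle = t_tx + RTT = 0.00869721 s.
Throughput = L / cycle = 1008 / 0.00869721 = 116 kbps.

116 kbps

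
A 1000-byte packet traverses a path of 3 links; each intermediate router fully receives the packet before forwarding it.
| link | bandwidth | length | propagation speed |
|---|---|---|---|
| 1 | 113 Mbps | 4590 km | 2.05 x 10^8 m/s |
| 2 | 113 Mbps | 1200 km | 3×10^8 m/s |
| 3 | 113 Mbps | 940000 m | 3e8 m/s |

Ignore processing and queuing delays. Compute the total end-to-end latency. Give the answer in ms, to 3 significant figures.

29.7 ms

L = 1000 × 8 = 8000 bits.
Transmission delay per hop = L/R = 8000/113000000 = 0.0707965 ms; 3 hops → 0.212389 ms.
Propagation delays (d/s per hop): 22.3902, 4, 3.13333 ms; sum = 29.5236 ms.
End-to-end = 29.7 ms.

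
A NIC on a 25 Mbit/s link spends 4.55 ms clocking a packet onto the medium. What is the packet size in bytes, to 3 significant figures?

14200 bytes

L = R × t_tx = 25000000 b/s × 0.00455 s = 113750 bits.
In bytes: 113750 / 8 = 14200 bytes.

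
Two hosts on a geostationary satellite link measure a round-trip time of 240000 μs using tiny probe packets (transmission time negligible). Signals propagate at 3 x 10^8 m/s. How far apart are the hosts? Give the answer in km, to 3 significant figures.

One-way propagation = RTT/2 = 120000 μs.
d = s × t = 300000000 × 0.12 = 36000 km.

36000 km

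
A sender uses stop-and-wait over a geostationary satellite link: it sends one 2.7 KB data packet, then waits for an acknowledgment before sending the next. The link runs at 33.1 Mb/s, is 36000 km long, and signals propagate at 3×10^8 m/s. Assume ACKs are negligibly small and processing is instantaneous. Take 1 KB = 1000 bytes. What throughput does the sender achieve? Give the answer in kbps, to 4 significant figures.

t_tx = L/R = 21600/33100000 = 0.000652568 s.
t_prop = 36000000/300000000 = 0.12 s; RTT = 0.24 s.
Cycle = t_tx + RTT = 0.240653 s.
Throughput = L / cycle = 21600 / 0.240653 = 89.76 kbps.

89.76 kbps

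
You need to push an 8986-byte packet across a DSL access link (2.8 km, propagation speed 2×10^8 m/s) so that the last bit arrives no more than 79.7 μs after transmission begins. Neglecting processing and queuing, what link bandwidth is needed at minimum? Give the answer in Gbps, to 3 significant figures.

L = 71888 bits.
Propagation delay = 2800 / 200000000 = 14 μs.
Transmission budget = 79.7 − 14 = 65.7 μs.
R ≥ L / t_tx = 71888 bits / 6.57e-05 s = 1.09 Gbps.

1.09 Gbps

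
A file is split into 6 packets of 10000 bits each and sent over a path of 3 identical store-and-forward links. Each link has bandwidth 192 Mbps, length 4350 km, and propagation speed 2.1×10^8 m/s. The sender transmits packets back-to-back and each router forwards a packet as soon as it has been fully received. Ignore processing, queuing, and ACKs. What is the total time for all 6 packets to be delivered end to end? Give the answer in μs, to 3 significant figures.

62600 μs

Per-hop transmission t_tx = L/R = 10000/192000000 = 52.0833 μs.
Per-hop propagation t_prop = 4350000/210000000 = 20714.3 μs.
Pipeline fill: first packet needs 3·t_tx to clear all hops; remaining 5 packets each add one t_tx.
Total = (3+6-1)·t_tx + 3·t_prop = 8·52.0833 + 3·20714.3 = 62600 μs.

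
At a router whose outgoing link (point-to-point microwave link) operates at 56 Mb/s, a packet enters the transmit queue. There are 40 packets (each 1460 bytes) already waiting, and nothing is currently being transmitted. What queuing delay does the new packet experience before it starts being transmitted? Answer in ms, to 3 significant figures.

8.34 ms

Each queued packet: L/R = 11680/56000000 = 0.208571 ms.
40 queued → 8.34286 ms.
Queuing delay = 8.34 ms.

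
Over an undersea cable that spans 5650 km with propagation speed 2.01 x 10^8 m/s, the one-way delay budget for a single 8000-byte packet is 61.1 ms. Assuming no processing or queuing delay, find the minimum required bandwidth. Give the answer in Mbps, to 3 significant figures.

L = 64000 bits.
Propagation delay = 5650000 / 2.01e+08 = 28.1095 ms.
Transmission budget = 61.1 − 28.1095 = 32.9905 ms.
R ≥ L / t_tx = 64000 bits / 0.0329905 s = 1.94 Mbps.

1.94 Mbps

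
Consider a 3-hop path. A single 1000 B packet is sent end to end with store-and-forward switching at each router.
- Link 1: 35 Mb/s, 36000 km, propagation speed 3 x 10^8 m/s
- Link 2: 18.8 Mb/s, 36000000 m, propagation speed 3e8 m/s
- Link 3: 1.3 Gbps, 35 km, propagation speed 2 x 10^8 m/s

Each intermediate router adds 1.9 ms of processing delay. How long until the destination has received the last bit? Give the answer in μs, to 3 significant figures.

L = 1000 × 8 = 8000 bits.
Transmission delays (L/R per hop): 228.571, 425.532, 6.15385 μs; sum = 660.257 μs.
Propagation delays (d/s per hop): 120000, 120000, 175 μs; sum = 240175 μs.
Processing at 2 router(s): 2 × 1.9 ms = 3800 μs.
End-to-end = 245000 μs.

245000 μs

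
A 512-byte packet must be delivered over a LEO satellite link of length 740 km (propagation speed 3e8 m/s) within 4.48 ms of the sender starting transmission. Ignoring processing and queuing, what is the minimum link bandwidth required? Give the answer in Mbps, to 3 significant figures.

L = 4096 bits.
Propagation delay = 740000 / 300000000 = 2.46667 ms.
Transmission budget = 4.48 − 2.46667 = 2.01333 ms.
R ≥ L / t_tx = 4096 bits / 0.00201333 s = 2.03 Mbps.

2.03 Mbps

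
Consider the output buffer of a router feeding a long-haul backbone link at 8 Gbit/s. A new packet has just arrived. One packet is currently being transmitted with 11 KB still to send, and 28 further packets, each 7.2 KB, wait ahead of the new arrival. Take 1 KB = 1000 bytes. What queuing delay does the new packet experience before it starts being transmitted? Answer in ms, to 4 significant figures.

Each queued packet: L/R = 57600/8000000000 = 0.0072 ms.
28 queued → 0.2016 ms.
Plus remaining 88000 bits of current packet: 0.011 ms.
Queuing delay = 0.2126 ms.

0.2126 ms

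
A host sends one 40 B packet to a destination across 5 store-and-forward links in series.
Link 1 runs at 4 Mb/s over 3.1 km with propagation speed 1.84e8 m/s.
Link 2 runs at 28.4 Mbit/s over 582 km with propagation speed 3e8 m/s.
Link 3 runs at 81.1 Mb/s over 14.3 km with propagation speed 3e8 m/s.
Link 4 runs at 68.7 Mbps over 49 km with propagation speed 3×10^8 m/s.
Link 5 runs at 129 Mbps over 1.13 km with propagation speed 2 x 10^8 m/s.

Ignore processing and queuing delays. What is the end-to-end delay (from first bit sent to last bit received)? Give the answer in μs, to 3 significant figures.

L = 40 × 8 = 320 bits.
Transmission delays (L/R per hop): 80, 11.2676, 3.94575, 4.65793, 2.48062 μs; sum = 102.352 μs.
Propagation delays (d/s per hop): 16.8478, 1940, 47.6667, 163.333, 5.65 μs; sum = 2173.5 μs.
End-to-end = 2280 μs.

2280 μs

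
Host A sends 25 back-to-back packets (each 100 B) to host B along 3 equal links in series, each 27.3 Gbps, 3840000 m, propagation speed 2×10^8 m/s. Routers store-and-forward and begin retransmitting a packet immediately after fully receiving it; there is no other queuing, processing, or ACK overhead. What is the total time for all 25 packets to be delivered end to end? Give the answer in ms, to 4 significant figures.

Per-hop transmission t_tx = L/R = 800/27300000000 = 2.9304e-05 ms.
Per-hop propagation t_prop = 3840000/200000000 = 19.2 ms.
Pipeline fill: first packet needs 3·t_tx to clear all hops; remaining 24 packets each add one t_tx.
Total = (3+25-1)·t_tx + 3·t_prop = 27·2.9304e-05 + 3·19.2 = 57.60 ms.

57.60 ms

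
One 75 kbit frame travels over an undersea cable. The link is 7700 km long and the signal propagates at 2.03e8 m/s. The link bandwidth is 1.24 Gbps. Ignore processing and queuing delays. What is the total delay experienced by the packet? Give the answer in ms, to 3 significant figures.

38.0 ms

L = 75000 bits.
Transmission delay = L/R = 75000 / 1240000000 = 0.0604839 ms.
Propagation delay = d/s = 7700000 m / 2.03e+08 m/s = 37.931 ms.
Total = 38.0 ms.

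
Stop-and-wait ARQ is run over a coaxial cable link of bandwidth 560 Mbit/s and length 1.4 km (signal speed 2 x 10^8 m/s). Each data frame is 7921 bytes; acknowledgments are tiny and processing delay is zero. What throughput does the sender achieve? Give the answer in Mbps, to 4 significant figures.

498.3 Mbps

t_tx = L/R = 63368/560000000 = 0.000113157 s.
t_prop = 1400/200000000 = 7e-06 s; RTT = 1.4e-05 s.
Cycle = t_tx + RTT = 0.000127157 s.
Throughput = L / cycle = 63368 / 0.000127157 = 498.3 Mbps.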